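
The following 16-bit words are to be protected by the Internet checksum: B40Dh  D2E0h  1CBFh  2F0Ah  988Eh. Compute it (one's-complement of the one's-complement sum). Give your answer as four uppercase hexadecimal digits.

One's-complement addition (fold any carry out of bit 15 back into bit 0):
  0xB40D + 0xD2E0 = 0x186ED → wrap carry → 0x86EE
  0x86EE + 0x1CBF = 0x0A3AD
  0xA3AD + 0x2F0A = 0x0D2B7
  0xD2B7 + 0x988E = 0x16B45 → wrap carry → 0x6B46
One's-complement sum = 0x6B46.
Checksum = ~0x6B46 & 0xFFFF = 0x94B9.

94B9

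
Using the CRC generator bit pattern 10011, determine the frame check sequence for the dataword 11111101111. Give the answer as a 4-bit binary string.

1010

Append 4 zeros: 111111011110000. Divide by 10011 (XOR where the leading bit is 1):
  pos 0: 11111 XOR 10011 = 01100
  pos 1: 11001 XOR 10011 = 01010
  pos 2: 10100 XOR 10011 = 00111
  pos 4: 11111 XOR 10011 = 01100
  pos 5: 11001 XOR 10011 = 01010
  pos 6: 10101 XOR 10011 = 00110
  pos 8: 11000 XOR 10011 = 01011
  pos 9: 10110 XOR 10011 = 00101
Remainder (last 4 bits) = 1010. This is the CRC / FCS.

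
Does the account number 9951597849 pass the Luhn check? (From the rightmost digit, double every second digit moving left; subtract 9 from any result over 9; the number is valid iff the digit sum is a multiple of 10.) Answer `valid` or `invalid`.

From the right, keep odd positions and double even positions (subtract 9 from any doubled value over 9):
  doubled (positions 2,4,...): 8 5 1 1 9 → sum 24
  kept (positions 1,3,...): 9 8 9 1 9 → sum 36
Total = 60.
60 mod 10 = 0, so the number is valid.

valid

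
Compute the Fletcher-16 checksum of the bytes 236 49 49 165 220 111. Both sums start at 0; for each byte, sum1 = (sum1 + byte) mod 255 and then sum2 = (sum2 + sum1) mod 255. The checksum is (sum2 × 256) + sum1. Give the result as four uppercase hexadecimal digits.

6241

Running sums (mod 255):
  after byte 0 (236): sum1=236, sum2=236
  after byte 1 (49): sum1=30, sum2=11
  after byte 2 (49): sum1=79, sum2=90
  after byte 3 (165): sum1=244, sum2=79
  after byte 4 (220): sum1=209, sum2=33
  after byte 5 (111): sum1=65, sum2=98
Checksum = sum2·256 + sum1 = 98·256 + 65 = 25153 = 0x6241.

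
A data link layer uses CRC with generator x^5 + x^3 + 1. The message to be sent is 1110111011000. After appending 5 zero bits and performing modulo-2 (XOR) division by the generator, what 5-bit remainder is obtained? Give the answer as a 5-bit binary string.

10001

Append 5 zeros: 111011101100000000. Divide by 101001 (XOR where the leading bit is 1):
  pos 0: 111011 XOR 101001 = 010010
  pos 1: 100101 XOR 101001 = 001100
  pos 3: 110001 XOR 101001 = 011000
  pos 4: 110001 XOR 101001 = 011000
  pos 5: 110000 XOR 101001 = 011001
  pos 6: 110010 XOR 101001 = 011011
  pos 7: 110110 XOR 101001 = 011111
  pos 8: 111110 XOR 101001 = 010111
  pos 9: 101110 XOR 101001 = 000111
  pos 12: 111000 XOR 101001 = 010001
Remainder (last 5 bits) = 10001. This is the CRC / FCS.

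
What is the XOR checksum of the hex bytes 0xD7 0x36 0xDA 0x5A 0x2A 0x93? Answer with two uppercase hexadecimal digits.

XOR the bytes together:
  start with 0xD7
  0xD7 ⊕ 0x36 = 0xE1
  0xE1 ⊕ 0xDA = 0x3B
  0x3B ⊕ 0x5A = 0x61
  0x61 ⊕ 0x2A = 0x4B
  0x4B ⊕ 0x93 = 0xD8

D8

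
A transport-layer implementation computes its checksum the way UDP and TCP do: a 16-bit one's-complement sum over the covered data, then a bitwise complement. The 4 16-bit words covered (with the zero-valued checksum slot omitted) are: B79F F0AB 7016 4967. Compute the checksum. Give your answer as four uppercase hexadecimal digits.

9E36

One's-complement addition (fold any carry out of bit 15 back into bit 0):
  0xB79F + 0xF0AB = 0x1A84A → wrap carry → 0xA84B
  0xA84B + 0x7016 = 0x11861 → wrap carry → 0x1862
  0x1862 + 0x4967 = 0x061C9
One's-complement sum = 0x61C9.
Checksum = ~0x61C9 & 0xFFFF = 0x9E36.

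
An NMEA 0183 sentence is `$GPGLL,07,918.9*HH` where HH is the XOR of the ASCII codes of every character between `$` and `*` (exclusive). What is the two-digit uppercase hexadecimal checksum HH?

XOR the ASCII codes of the payload characters:
  'G' = 0x47 → acc = 0x47
  'P' = 0x50 → acc = 0x17
  'G' = 0x47 → acc = 0x50
  'L' = 0x4C → acc = 0x1C
  'L' = 0x4C → acc = 0x50
  ',' = 0x2C → acc = 0x7C
  '0' = 0x30 → acc = 0x4C
  '7' = 0x37 → acc = 0x7B
  ',' = 0x2C → acc = 0x57
  '9' = 0x39 → acc = 0x6E
  '1' = 0x31 → acc = 0x5F
  '8' = 0x38 → acc = 0x67
  '.' = 0x2E → acc = 0x49
  '9' = 0x39 → acc = 0x70
Checksum = 0x70.

70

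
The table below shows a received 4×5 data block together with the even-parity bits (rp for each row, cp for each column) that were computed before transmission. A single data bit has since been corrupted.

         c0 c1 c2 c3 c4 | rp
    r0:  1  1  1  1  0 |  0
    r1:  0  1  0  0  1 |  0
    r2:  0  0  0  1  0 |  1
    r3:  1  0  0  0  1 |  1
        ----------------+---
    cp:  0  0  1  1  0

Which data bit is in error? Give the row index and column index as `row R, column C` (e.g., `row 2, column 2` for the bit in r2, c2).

Recompute each row's even parity and compare to rp:
  r0: data parity 0, sent rp 0 → ok
  r1: data parity 0, sent rp 0 → ok
  r2: data parity 1, sent rp 1 → ok
  r3: data parity 0, sent rp 1 → mismatch
Recompute each column's even parity and compare to cp:
  c0: data parity 0, sent cp 0 → ok
  c1: data parity 0, sent cp 0 → ok
  c2: data parity 1, sent cp 1 → ok
  c3: data parity 0, sent cp 1 → mismatch
  c4: data parity 0, sent cp 0 → ok
Exactly one row (r3) and one column (c3) fail → the flipped bit is at their intersection.

row 3, column 3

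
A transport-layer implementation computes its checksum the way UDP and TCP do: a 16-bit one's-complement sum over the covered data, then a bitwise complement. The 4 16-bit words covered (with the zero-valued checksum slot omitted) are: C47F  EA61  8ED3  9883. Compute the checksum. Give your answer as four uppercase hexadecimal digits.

29C7

One's-complement addition (fold any carry out of bit 15 back into bit 0):
  0xC47F + 0xEA61 = 0x1AEE0 → wrap carry → 0xAEE1
  0xAEE1 + 0x8ED3 = 0x13DB4 → wrap carry → 0x3DB5
  0x3DB5 + 0x9883 = 0x0D638
One's-complement sum = 0xD638.
Checksum = ~0xD638 & 0xFFFF = 0x29C7.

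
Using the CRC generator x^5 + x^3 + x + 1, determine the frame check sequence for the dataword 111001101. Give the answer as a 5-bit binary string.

01010

Append 5 zeros: 11100110100000. Divide by 101011 (XOR where the leading bit is 1):
  pos 0: 111001 XOR 101011 = 010010
  pos 1: 100101 XOR 101011 = 001110
  pos 3: 111001 XOR 101011 = 010010
  pos 4: 100100 XOR 101011 = 001111
  pos 6: 111100 XOR 101011 = 010111
  pos 7: 101110 XOR 101011 = 000101
Remainder (last 5 bits) = 01010. This is the CRC / FCS.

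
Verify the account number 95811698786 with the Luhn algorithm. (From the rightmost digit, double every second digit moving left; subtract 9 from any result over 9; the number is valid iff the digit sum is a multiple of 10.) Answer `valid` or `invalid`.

valid

From the right, keep odd positions and double even positions (subtract 9 from any doubled value over 9):
  doubled (positions 2,4,...): 7 7 3 2 1 → sum 20
  kept (positions 1,3,...): 6 7 9 1 8 9 → sum 40
Total = 60.
60 mod 10 = 0, so the number is valid.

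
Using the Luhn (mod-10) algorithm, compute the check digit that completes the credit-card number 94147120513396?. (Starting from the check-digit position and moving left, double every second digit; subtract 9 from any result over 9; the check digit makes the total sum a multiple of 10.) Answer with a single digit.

5

Partial digits right→left: 6 9 3 3 1 5 0 2 1 7 4 1 4 9
Double every second digit counting from the check-digit position (so the 1st, 3rd, 5th, ... of the partial from the right).
  doubled (with −9 where >9): 3 6 2 0 2 8 8 → sum 29
  kept as-is: 9 3 5 2 7 1 9 → sum 36
Total = 29 + 36 = 65.
Check digit = (10 − (65 mod 10)) mod 10 = 5.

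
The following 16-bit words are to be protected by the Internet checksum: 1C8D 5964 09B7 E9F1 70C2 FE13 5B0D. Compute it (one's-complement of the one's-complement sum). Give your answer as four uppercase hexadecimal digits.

CC81

One's-complement addition (fold any carry out of bit 15 back into bit 0):
  0x1C8D + 0x5964 = 0x075F1
  0x75F1 + 0x09B7 = 0x07FA8
  0x7FA8 + 0xE9F1 = 0x16999 → wrap carry → 0x699A
  0x699A + 0x70C2 = 0x0DA5C
  0xDA5C + 0xFE13 = 0x1D86F → wrap carry → 0xD870
  0xD870 + 0x5B0D = 0x1337D → wrap carry → 0x337E
One's-complement sum = 0x337E.
Checksum = ~0x337E & 0xFFFF = 0xCC81.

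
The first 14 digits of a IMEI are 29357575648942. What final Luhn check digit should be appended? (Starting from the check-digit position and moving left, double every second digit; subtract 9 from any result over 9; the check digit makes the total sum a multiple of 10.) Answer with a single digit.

Partial digits right→left: 2 4 9 8 4 6 5 7 5 7 5 3 9 2
Double every second digit counting from the check-digit position (so the 1st, 3rd, 5th, ... of the partial from the right).
  doubled (with −9 where >9): 4 9 8 1 1 1 9 → sum 33
  kept as-is: 4 8 6 7 7 3 2 → sum 37
Total = 33 + 37 = 70.
Check digit = (10 − (70 mod 10)) mod 10 = 0.

0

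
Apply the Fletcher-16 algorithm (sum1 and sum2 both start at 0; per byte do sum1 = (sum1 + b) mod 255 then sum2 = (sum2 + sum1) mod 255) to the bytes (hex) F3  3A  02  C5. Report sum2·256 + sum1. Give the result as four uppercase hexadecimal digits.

Running sums (mod 255):
  after byte 0 (F3): sum1=243, sum2=243
  after byte 1 (3A): sum1=46, sum2=34
  after byte 2 (02): sum1=48, sum2=82
  after byte 3 (C5): sum1=245, sum2=72
Checksum = sum2·256 + sum1 = 72·256 + 245 = 18677 = 0x48F5.

48F5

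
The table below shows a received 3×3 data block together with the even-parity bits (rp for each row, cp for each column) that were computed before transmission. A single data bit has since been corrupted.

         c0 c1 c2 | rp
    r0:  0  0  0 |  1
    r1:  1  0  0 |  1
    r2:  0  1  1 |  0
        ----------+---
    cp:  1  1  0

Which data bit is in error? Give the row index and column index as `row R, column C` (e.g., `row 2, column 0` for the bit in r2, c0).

row 0, column 2

Recompute each row's even parity and compare to rp:
  r0: data parity 0, sent rp 1 → mismatch
  r1: data parity 1, sent rp 1 → ok
  r2: data parity 0, sent rp 0 → ok
Recompute each column's even parity and compare to cp:
  c0: data parity 1, sent cp 1 → ok
  c1: data parity 1, sent cp 1 → ok
  c2: data parity 1, sent cp 0 → mismatch
Exactly one row (r0) and one column (c2) fail → the flipped bit is at their intersection.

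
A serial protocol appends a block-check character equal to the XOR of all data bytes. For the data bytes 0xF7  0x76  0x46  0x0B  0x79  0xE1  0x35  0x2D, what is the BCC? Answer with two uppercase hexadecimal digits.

XOR the bytes together:
  start with 0xF7
  0xF7 ⊕ 0x76 = 0x81
  0x81 ⊕ 0x46 = 0xC7
  0xC7 ⊕ 0x0B = 0xCC
  0xCC ⊕ 0x79 = 0xB5
  0xB5 ⊕ 0xE1 = 0x54
  0x54 ⊕ 0x35 = 0x61
  0x61 ⊕ 0x2D = 0x4C

4C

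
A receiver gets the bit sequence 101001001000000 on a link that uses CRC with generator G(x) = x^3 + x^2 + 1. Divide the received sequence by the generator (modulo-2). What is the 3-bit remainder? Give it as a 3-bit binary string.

Modulo-2 division of 101001001000000 by 1101:
  pos 0: 1010 XOR 1101 = 0111
  pos 1: 1110 XOR 1101 = 0011
  pos 3: 1110 XOR 1101 = 0011
  pos 5: 1101 XOR 1101 = 0000
Remainder = 000 (zero — the frame passes the CRC check).

000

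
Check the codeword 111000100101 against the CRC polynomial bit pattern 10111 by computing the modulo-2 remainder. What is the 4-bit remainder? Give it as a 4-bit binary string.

0000

Modulo-2 division of 111000100101 by 10111:
  pos 0: 11100 XOR 10111 = 01011
  pos 1: 10110 XOR 10111 = 00001
  pos 5: 11001 XOR 10111 = 01110
  pos 6: 11100 XOR 10111 = 01011
  pos 7: 10111 XOR 10111 = 00000
Remainder = 0000 (zero — the frame passes the CRC check).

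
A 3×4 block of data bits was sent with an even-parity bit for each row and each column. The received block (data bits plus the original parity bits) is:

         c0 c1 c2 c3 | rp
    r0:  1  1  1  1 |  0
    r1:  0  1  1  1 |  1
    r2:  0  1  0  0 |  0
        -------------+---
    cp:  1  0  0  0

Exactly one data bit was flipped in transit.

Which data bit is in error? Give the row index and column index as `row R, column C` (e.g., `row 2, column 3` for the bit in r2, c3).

row 2, column 1

Recompute each row's even parity and compare to rp:
  r0: data parity 0, sent rp 0 → ok
  r1: data parity 1, sent rp 1 → ok
  r2: data parity 1, sent rp 0 → mismatch
Recompute each column's even parity and compare to cp:
  c0: data parity 1, sent cp 1 → ok
  c1: data parity 1, sent cp 0 → mismatch
  c2: data parity 0, sent cp 0 → ok
  c3: data parity 0, sent cp 0 → ok
Exactly one row (r2) and one column (c1) fail → the flipped bit is at their intersection.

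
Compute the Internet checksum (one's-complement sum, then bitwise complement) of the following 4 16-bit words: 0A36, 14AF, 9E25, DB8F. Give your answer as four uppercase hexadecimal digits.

One's-complement addition (fold any carry out of bit 15 back into bit 0):
  0x0A36 + 0x14AF = 0x01EE5
  0x1EE5 + 0x9E25 = 0x0BD0A
  0xBD0A + 0xDB8F = 0x19899 → wrap carry → 0x989A
One's-complement sum = 0x989A.
Checksum = ~0x989A & 0xFFFF = 0x6765.

6765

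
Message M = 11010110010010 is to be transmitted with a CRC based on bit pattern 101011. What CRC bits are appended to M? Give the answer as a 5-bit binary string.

Append 5 zeros: 1101011001001000000. Divide by 101011 (XOR where the leading bit is 1):
  pos 0: 110101 XOR 101011 = 011110
  pos 1: 111101 XOR 101011 = 010110
  pos 2: 101100 XOR 101011 = 000111
  pos 5: 111010 XOR 101011 = 010001
  pos 6: 100010 XOR 101011 = 001001
  pos 8: 100110 XOR 101011 = 001101
  pos 10: 110100 XOR 101011 = 011111
  pos 11: 111110 XOR 101011 = 010101
  pos 12: 101010 XOR 101011 = 000001
Remainder (last 5 bits) = 00010. This is the CRC / FCS.

00010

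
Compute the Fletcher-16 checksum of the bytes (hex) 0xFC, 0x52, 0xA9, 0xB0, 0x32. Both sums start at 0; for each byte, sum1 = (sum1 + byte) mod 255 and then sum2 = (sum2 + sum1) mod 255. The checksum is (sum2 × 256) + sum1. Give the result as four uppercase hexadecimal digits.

Running sums (mod 255):
  after byte 0 (0xFC): sum1=252, sum2=252
  after byte 1 (0x52): sum1=79, sum2=76
  after byte 2 (0xA9): sum1=248, sum2=69
  after byte 3 (0xB0): sum1=169, sum2=238
  after byte 4 (0x32): sum1=219, sum2=202
Checksum = sum2·256 + sum1 = 202·256 + 219 = 51931 = 0xCADB.

CADB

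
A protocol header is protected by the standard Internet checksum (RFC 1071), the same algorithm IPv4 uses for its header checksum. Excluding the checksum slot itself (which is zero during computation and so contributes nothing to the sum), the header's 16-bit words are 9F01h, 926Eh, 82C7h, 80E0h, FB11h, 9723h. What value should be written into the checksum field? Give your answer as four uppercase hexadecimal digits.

38B2

One's-complement addition (fold any carry out of bit 15 back into bit 0):
  0x9F01 + 0x926E = 0x1316F → wrap carry → 0x3170
  0x3170 + 0x82C7 = 0x0B437
  0xB437 + 0x80E0 = 0x13517 → wrap carry → 0x3518
  0x3518 + 0xFB11 = 0x13029 → wrap carry → 0x302A
  0x302A + 0x9723 = 0x0C74D
One's-complement sum = 0xC74D.
Checksum = ~0xC74D & 0xFFFF = 0x38B2.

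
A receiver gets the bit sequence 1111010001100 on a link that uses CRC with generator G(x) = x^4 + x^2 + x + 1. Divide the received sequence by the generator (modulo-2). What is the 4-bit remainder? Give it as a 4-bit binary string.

1000

Modulo-2 division of 1111010001100 by 10111:
  pos 0: 11110 XOR 10111 = 01001
  pos 1: 10011 XOR 10111 = 00100
  pos 3: 10000 XOR 10111 = 00111
  pos 5: 11101 XOR 10111 = 01010
  pos 6: 10101 XOR 10111 = 00010
Remainder = 1000 (nonzero — an error is detected).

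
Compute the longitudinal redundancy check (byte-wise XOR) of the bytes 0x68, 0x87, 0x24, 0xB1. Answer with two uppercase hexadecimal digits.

7A

XOR the bytes together:
  start with 0x68
  0x68 ⊕ 0x87 = 0xEF
  0xEF ⊕ 0x24 = 0xCB
  0xCB ⊕ 0xB1 = 0x7A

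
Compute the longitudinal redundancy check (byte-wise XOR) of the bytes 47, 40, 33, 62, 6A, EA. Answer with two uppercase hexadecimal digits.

XOR the bytes together:
  start with 0x47
  0x47 ⊕ 0x40 = 0x07
  0x07 ⊕ 0x33 = 0x34
  0x34 ⊕ 0x62 = 0x56
  0x56 ⊕ 0x6A = 0x3C
  0x3C ⊕ 0xEA = 0xD6

D6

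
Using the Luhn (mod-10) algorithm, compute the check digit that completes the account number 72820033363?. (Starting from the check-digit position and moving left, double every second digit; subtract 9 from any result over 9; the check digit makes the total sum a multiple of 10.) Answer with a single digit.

7

Partial digits right→left: 3 6 3 3 3 0 0 2 8 2 7
Double every second digit counting from the check-digit position (so the 1st, 3rd, 5th, ... of the partial from the right).
  doubled (with −9 where >9): 6 6 6 0 7 5 → sum 30
  kept as-is: 6 3 0 2 2 → sum 13
Total = 30 + 13 = 43.
Check digit = (10 − (43 mod 10)) mod 10 = 7.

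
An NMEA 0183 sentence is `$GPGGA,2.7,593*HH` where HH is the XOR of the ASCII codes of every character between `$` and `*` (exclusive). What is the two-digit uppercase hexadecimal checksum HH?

42

XOR the ASCII codes of the payload characters:
  'G' = 0x47 → acc = 0x47
  'P' = 0x50 → acc = 0x17
  'G' = 0x47 → acc = 0x50
  'G' = 0x47 → acc = 0x17
  'A' = 0x41 → acc = 0x56
  ',' = 0x2C → acc = 0x7A
  '2' = 0x32 → acc = 0x48
  '.' = 0x2E → acc = 0x66
  '7' = 0x37 → acc = 0x51
  ',' = 0x2C → acc = 0x7D
  '5' = 0x35 → acc = 0x48
  '9' = 0x39 → acc = 0x71
  '3' = 0x33 → acc = 0x42
Checksum = 0x42.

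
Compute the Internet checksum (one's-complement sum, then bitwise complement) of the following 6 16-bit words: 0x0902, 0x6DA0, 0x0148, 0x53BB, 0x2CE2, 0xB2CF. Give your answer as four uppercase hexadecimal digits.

One's-complement addition (fold any carry out of bit 15 back into bit 0):
  0x0902 + 0x6DA0 = 0x076A2
  0x76A2 + 0x0148 = 0x077EA
  0x77EA + 0x53BB = 0x0CBA5
  0xCBA5 + 0x2CE2 = 0x0F887
  0xF887 + 0xB2CF = 0x1AB56 → wrap carry → 0xAB57
One's-complement sum = 0xAB57.
Checksum = ~0xAB57 & 0xFFFF = 0x54A8.

54A8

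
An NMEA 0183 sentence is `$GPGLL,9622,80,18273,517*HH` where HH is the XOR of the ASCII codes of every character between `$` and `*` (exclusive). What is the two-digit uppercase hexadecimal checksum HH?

XOR the ASCII codes of the payload characters:
  'G' = 0x47 → acc = 0x47
  'P' = 0x50 → acc = 0x17
  'G' = 0x47 → acc = 0x50
  'L' = 0x4C → acc = 0x1C
  'L' = 0x4C → acc = 0x50
  ',' = 0x2C → acc = 0x7C
  '9' = 0x39 → acc = 0x45
  '6' = 0x36 → acc = 0x73
  '2' = 0x32 → acc = 0x41
  '2' = 0x32 → acc = 0x73
  ',' = 0x2C → acc = 0x5F
  '8' = 0x38 → acc = 0x67
  '0' = 0x30 → acc = 0x57
  ',' = 0x2C → acc = 0x7B
  '1' = 0x31 → acc = 0x4A
  '8' = 0x38 → acc = 0x72
  '2' = 0x32 → acc = 0x40
  '7' = 0x37 → acc = 0x77
  '3' = 0x33 → acc = 0x44
  ',' = 0x2C → acc = 0x68
  '5' = 0x35 → acc = 0x5D
  '1' = 0x31 → acc = 0x6C
  '7' = 0x37 → acc = 0x5B
Checksum = 0x5B.

5B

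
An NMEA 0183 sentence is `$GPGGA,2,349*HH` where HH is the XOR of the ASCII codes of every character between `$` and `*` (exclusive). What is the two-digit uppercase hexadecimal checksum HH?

XOR the ASCII codes of the payload characters:
  'G' = 0x47 → acc = 0x47
  'P' = 0x50 → acc = 0x17
  'G' = 0x47 → acc = 0x50
  'G' = 0x47 → acc = 0x17
  'A' = 0x41 → acc = 0x56
  ',' = 0x2C → acc = 0x7A
  '2' = 0x32 → acc = 0x48
  ',' = 0x2C → acc = 0x64
  '3' = 0x33 → acc = 0x57
  '4' = 0x34 → acc = 0x63
  '9' = 0x39 → acc = 0x5A
Checksum = 0x5A.

5A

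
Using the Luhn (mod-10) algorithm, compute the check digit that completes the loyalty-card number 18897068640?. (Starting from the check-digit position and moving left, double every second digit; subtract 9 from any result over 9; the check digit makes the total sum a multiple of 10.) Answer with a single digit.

1

Partial digits right→left: 0 4 6 8 6 0 7 9 8 8 1
Double every second digit counting from the check-digit position (so the 1st, 3rd, 5th, ... of the partial from the right).
  doubled (with −9 where >9): 0 3 3 5 7 2 → sum 20
  kept as-is: 4 8 0 9 8 → sum 29
Total = 20 + 29 = 49.
Check digit = (10 − (49 mod 10)) mod 10 = 1.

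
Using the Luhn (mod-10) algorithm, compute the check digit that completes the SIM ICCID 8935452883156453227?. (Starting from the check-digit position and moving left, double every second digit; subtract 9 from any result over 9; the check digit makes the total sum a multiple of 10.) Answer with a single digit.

Partial digits right→left: 7 2 2 3 5 4 6 5 1 3 8 8 2 5 4 5 3 9 8
Double every second digit counting from the check-digit position (so the 1st, 3rd, 5th, ... of the partial from the right).
  doubled (with −9 where >9): 5 4 1 3 2 7 4 8 6 7 → sum 47
  kept as-is: 2 3 4 5 3 8 5 5 9 → sum 44
Total = 47 + 44 = 91.
Check digit = (10 − (91 mod 10)) mod 10 = 9.

9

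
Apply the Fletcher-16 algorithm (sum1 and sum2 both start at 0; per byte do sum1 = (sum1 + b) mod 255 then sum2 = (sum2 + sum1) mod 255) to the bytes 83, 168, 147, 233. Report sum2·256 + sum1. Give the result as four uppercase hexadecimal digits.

5879

Running sums (mod 255):
  after byte 0 (83): sum1=83, sum2=83
  after byte 1 (168): sum1=251, sum2=79
  after byte 2 (147): sum1=143, sum2=222
  after byte 3 (233): sum1=121, sum2=88
Checksum = sum2·256 + sum1 = 88·256 + 121 = 22649 = 0x5879.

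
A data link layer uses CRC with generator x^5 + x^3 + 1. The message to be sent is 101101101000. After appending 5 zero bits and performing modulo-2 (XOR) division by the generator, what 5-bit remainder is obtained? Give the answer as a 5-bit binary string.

11100

Append 5 zeros: 10110110100000000. Divide by 101001 (XOR where the leading bit is 1):
  pos 0: 101101 XOR 101001 = 000100
  pos 3: 100101 XOR 101001 = 001100
  pos 5: 110000 XOR 101001 = 011001
  pos 6: 110010 XOR 101001 = 011011
  pos 7: 110110 XOR 101001 = 011111
  pos 8: 111110 XOR 101001 = 010111
  pos 9: 101110 XOR 101001 = 000111
Remainder (last 5 bits) = 11100. This is the CRC / FCS.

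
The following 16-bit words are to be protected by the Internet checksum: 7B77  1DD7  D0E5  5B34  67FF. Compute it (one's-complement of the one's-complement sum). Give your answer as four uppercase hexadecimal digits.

One's-complement addition (fold any carry out of bit 15 back into bit 0):
  0x7B77 + 0x1DD7 = 0x0994E
  0x994E + 0xD0E5 = 0x16A33 → wrap carry → 0x6A34
  0x6A34 + 0x5B34 = 0x0C568
  0xC568 + 0x67FF = 0x12D67 → wrap carry → 0x2D68
One's-complement sum = 0x2D68.
Checksum = ~0x2D68 & 0xFFFF = 0xD297.

D297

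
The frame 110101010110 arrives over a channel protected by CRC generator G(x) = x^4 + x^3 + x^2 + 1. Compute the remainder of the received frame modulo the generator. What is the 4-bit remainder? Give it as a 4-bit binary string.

Modulo-2 division of 110101010110 by 11101:
  pos 0: 11010 XOR 11101 = 00111
  pos 2: 11110 XOR 11101 = 00011
  pos 5: 11101 XOR 11101 = 00000
Remainder = 0010 (nonzero — an error is detected).

0010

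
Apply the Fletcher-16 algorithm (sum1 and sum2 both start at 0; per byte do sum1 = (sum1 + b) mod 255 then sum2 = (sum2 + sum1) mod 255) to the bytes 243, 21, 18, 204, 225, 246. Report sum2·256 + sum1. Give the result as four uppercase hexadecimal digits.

8AC0

Running sums (mod 255):
  after byte 0 (243): sum1=243, sum2=243
  after byte 1 (21): sum1=9, sum2=252
  after byte 2 (18): sum1=27, sum2=24
  after byte 3 (204): sum1=231, sum2=0
  after byte 4 (225): sum1=201, sum2=201
  after byte 5 (246): sum1=192, sum2=138
Checksum = sum2·256 + sum1 = 138·256 + 192 = 35520 = 0x8AC0.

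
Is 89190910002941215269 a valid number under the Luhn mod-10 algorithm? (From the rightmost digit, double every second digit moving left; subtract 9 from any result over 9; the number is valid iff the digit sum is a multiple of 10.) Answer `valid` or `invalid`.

From the right, keep odd positions and double even positions (subtract 9 from any doubled value over 9):
  doubled (positions 2,4,...): 3 1 4 8 4 0 2 0 2 7 → sum 31
  kept (positions 1,3,...): 9 2 1 1 9 0 0 9 9 9 → sum 49
Total = 80.
80 mod 10 = 0, so the number is valid.

valid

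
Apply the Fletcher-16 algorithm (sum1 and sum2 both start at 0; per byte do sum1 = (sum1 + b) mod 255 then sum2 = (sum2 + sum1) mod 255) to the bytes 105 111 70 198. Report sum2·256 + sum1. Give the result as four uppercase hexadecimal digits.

Running sums (mod 255):
  after byte 0 (105): sum1=105, sum2=105
  after byte 1 (111): sum1=216, sum2=66
  after byte 2 (70): sum1=31, sum2=97
  after byte 3 (198): sum1=229, sum2=71
Checksum = sum2·256 + sum1 = 71·256 + 229 = 18405 = 0x47E5.

47E5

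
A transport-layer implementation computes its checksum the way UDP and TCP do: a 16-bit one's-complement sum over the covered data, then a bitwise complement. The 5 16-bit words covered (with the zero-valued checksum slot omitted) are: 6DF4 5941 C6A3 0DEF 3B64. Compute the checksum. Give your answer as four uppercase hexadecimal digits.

One's-complement addition (fold any carry out of bit 15 back into bit 0):
  0x6DF4 + 0x5941 = 0x0C735
  0xC735 + 0xC6A3 = 0x18DD8 → wrap carry → 0x8DD9
  0x8DD9 + 0x0DEF = 0x09BC8
  0x9BC8 + 0x3B64 = 0x0D72C
One's-complement sum = 0xD72C.
Checksum = ~0xD72C & 0xFFFF = 0x28D3.

28D3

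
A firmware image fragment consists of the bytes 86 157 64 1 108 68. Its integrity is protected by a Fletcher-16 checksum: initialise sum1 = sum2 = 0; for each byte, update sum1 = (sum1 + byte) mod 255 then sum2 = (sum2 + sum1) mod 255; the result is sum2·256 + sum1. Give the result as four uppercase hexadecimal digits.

3BE5

Running sums (mod 255):
  after byte 0 (86): sum1=86, sum2=86
  after byte 1 (157): sum1=243, sum2=74
  after byte 2 (64): sum1=52, sum2=126
  after byte 3 (1): sum1=53, sum2=179
  after byte 4 (108): sum1=161, sum2=85
  after byte 5 (68): sum1=229, sum2=59
Checksum = sum2·256 + sum1 = 59·256 + 229 = 15333 = 0x3BE5.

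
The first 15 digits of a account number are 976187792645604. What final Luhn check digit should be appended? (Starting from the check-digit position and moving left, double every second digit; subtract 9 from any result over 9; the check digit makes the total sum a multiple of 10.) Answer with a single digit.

Partial digits right→left: 4 0 6 5 4 6 2 9 7 7 8 1 6 7 9
Double every second digit counting from the check-digit position (so the 1st, 3rd, 5th, ... of the partial from the right).
  doubled (with −9 where >9): 8 3 8 4 5 7 3 9 → sum 47
  kept as-is: 0 5 6 9 7 1 7 → sum 35
Total = 47 + 35 = 82.
Check digit = (10 − (82 mod 10)) mod 10 = 8.

8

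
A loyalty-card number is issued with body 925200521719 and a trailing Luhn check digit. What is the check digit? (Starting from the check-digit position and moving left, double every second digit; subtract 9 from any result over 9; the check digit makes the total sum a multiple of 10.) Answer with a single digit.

Partial digits right→left: 9 1 7 1 2 5 0 0 2 5 2 9
Double every second digit counting from the check-digit position (so the 1st, 3rd, 5th, ... of the partial from the right).
  doubled (with −9 where >9): 9 5 4 0 4 4 → sum 26
  kept as-is: 1 1 5 0 5 9 → sum 21
Total = 26 + 21 = 47.
Check digit = (10 − (47 mod 10)) mod 10 = 3.

3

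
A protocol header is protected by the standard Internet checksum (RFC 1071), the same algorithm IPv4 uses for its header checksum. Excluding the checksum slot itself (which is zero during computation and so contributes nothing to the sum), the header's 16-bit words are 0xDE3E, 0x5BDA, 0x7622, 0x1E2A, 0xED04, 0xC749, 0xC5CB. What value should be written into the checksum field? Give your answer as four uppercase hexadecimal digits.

One's-complement addition (fold any carry out of bit 15 back into bit 0):
  0xDE3E + 0x5BDA = 0x13A18 → wrap carry → 0x3A19
  0x3A19 + 0x7622 = 0x0B03B
  0xB03B + 0x1E2A = 0x0CE65
  0xCE65 + 0xED04 = 0x1BB69 → wrap carry → 0xBB6A
  0xBB6A + 0xC749 = 0x182B3 → wrap carry → 0x82B4
  0x82B4 + 0xC5CB = 0x1487F → wrap carry → 0x4880
One's-complement sum = 0x4880.
Checksum = ~0x4880 & 0xFFFF = 0xB77F.

B77F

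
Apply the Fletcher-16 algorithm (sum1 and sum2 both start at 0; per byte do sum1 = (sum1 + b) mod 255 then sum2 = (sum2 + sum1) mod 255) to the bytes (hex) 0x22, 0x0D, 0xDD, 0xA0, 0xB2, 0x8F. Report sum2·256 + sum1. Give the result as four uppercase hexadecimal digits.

Running sums (mod 255):
  after byte 0 (0x22): sum1=34, sum2=34
  after byte 1 (0x0D): sum1=47, sum2=81
  after byte 2 (0xDD): sum1=13, sum2=94
  after byte 3 (0xA0): sum1=173, sum2=12
  after byte 4 (0xB2): sum1=96, sum2=108
  after byte 5 (0x8F): sum1=239, sum2=92
Checksum = sum2·256 + sum1 = 92·256 + 239 = 23791 = 0x5CEF.

5CEF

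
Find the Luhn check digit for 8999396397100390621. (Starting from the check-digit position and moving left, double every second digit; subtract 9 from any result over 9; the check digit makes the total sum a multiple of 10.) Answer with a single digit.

8

Partial digits right→left: 1 2 6 0 9 3 0 0 1 7 9 3 6 9 3 9 9 9 8
Double every second digit counting from the check-digit position (so the 1st, 3rd, 5th, ... of the partial from the right).
  doubled (with −9 where >9): 2 3 9 0 2 9 3 6 9 7 → sum 50
  kept as-is: 2 0 3 0 7 3 9 9 9 → sum 42
Total = 50 + 42 = 92.
Check digit = (10 − (92 mod 10)) mod 10 = 8.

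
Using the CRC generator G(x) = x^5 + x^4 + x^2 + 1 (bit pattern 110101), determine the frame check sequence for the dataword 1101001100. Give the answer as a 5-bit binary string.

Append 5 zeros: 110100110000000. Divide by 110101 (XOR where the leading bit is 1):
  pos 0: 110100 XOR 110101 = 000001
  pos 5: 111000 XOR 110101 = 001101
  pos 7: 110100 XOR 110101 = 000001
Remainder (last 5 bits) = 00100. This is the CRC / FCS.

00100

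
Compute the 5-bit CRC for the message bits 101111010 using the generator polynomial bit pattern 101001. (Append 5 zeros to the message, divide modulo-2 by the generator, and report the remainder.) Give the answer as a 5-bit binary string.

11100

Append 5 zeros: 10111101000000. Divide by 101001 (XOR where the leading bit is 1):
  pos 0: 101111 XOR 101001 = 000110
  pos 3: 110010 XOR 101001 = 011011
  pos 4: 110110 XOR 101001 = 011111
  pos 5: 111110 XOR 101001 = 010111
  pos 6: 101110 XOR 101001 = 000111
Remainder (last 5 bits) = 11100. This is the CRC / FCS.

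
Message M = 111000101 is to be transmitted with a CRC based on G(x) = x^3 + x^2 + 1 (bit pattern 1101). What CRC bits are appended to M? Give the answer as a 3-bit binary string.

000

Append 3 zeros: 111000101000. Divide by 1101 (XOR where the leading bit is 1):
  pos 0: 1110 XOR 1101 = 0011
  pos 2: 1100 XOR 1101 = 0001
  pos 5: 1101 XOR 1101 = 0000
Remainder (last 3 bits) = 000. This is the CRC / FCS.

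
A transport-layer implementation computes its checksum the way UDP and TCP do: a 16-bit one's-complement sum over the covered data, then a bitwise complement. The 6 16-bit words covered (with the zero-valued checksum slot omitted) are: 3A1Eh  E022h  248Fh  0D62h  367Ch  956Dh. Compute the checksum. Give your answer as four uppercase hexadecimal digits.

E7E3

One's-complement addition (fold any carry out of bit 15 back into bit 0):
  0x3A1E + 0xE022 = 0x11A40 → wrap carry → 0x1A41
  0x1A41 + 0x248F = 0x03ED0
  0x3ED0 + 0x0D62 = 0x04C32
  0x4C32 + 0x367C = 0x082AE
  0x82AE + 0x956D = 0x1181B → wrap carry → 0x181C
One's-complement sum = 0x181C.
Checksum = ~0x181C & 0xFFFF = 0xE7E3.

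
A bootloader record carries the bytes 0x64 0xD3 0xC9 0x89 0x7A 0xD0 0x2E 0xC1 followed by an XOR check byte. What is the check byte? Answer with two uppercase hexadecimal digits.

B2

XOR the bytes together:
  start with 0x64
  0x64 ⊕ 0xD3 = 0xB7
  0xB7 ⊕ 0xC9 = 0x7E
  0x7E ⊕ 0x89 = 0xF7
  0xF7 ⊕ 0x7A = 0x8D
  0x8D ⊕ 0xD0 = 0x5D
  0x5D ⊕ 0x2E = 0x73
  0x73 ⊕ 0xC1 = 0xB2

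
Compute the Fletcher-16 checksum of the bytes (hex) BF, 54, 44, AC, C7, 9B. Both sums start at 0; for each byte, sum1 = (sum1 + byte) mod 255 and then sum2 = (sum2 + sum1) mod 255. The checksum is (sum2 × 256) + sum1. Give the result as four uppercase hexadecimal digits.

Running sums (mod 255):
  after byte 0 (BF): sum1=191, sum2=191
  after byte 1 (54): sum1=20, sum2=211
  after byte 2 (44): sum1=88, sum2=44
  after byte 3 (AC): sum1=5, sum2=49
  after byte 4 (C7): sum1=204, sum2=253
  after byte 5 (9B): sum1=104, sum2=102
Checksum = sum2·256 + sum1 = 102·256 + 104 = 26216 = 0x6668.

6668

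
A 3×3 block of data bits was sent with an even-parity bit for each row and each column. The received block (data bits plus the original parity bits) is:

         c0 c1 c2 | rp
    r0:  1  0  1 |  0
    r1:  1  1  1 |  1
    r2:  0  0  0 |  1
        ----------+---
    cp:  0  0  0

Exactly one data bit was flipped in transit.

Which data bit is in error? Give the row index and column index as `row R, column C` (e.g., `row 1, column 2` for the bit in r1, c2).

Recompute each row's even parity and compare to rp:
  r0: data parity 0, sent rp 0 → ok
  r1: data parity 1, sent rp 1 → ok
  r2: data parity 0, sent rp 1 → mismatch
Recompute each column's even parity and compare to cp:
  c0: data parity 0, sent cp 0 → ok
  c1: data parity 1, sent cp 0 → mismatch
  c2: data parity 0, sent cp 0 → ok
Exactly one row (r2) and one column (c1) fail → the flipped bit is at their intersection.

row 2, column 1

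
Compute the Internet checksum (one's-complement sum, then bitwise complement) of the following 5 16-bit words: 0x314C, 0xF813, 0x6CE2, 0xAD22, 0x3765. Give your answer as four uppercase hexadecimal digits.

8535

One's-complement addition (fold any carry out of bit 15 back into bit 0):
  0x314C + 0xF813 = 0x1295F → wrap carry → 0x2960
  0x2960 + 0x6CE2 = 0x09642
  0x9642 + 0xAD22 = 0x14364 → wrap carry → 0x4365
  0x4365 + 0x3765 = 0x07ACA
One's-complement sum = 0x7ACA.
Checksum = ~0x7ACA & 0xFFFF = 0x8535.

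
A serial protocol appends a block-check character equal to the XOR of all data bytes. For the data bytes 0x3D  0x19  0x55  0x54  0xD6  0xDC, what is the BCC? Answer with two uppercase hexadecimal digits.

XOR the bytes together:
  start with 0x3D
  0x3D ⊕ 0x19 = 0x24
  0x24 ⊕ 0x55 = 0x71
  0x71 ⊕ 0x54 = 0x25
  0x25 ⊕ 0xD6 = 0xF3
  0xF3 ⊕ 0xDC = 0x2F

2F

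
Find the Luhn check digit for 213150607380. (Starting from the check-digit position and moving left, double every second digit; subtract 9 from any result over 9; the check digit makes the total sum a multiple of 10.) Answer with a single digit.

9

Partial digits right→left: 0 8 3 7 0 6 0 5 1 3 1 2
Double every second digit counting from the check-digit position (so the 1st, 3rd, 5th, ... of the partial from the right).
  doubled (with −9 where >9): 0 6 0 0 2 2 → sum 10
  kept as-is: 8 7 6 5 3 2 → sum 31
Total = 10 + 31 = 41.
Check digit = (10 − (41 mod 10)) mod 10 = 9.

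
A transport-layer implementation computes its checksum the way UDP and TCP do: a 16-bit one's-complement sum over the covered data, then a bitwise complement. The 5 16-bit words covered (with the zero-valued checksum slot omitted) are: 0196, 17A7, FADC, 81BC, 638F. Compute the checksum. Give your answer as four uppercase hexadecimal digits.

One's-complement addition (fold any carry out of bit 15 back into bit 0):
  0x0196 + 0x17A7 = 0x0193D
  0x193D + 0xFADC = 0x11419 → wrap carry → 0x141A
  0x141A + 0x81BC = 0x095D6
  0x95D6 + 0x638F = 0x0F965
One's-complement sum = 0xF965.
Checksum = ~0xF965 & 0xFFFF = 0x069A.

069A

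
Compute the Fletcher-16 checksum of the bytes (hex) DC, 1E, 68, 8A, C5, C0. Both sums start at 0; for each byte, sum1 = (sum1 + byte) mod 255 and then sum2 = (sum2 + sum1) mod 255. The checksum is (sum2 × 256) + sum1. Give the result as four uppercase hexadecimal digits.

5174

Running sums (mod 255):
  after byte 0 (DC): sum1=220, sum2=220
  after byte 1 (1E): sum1=250, sum2=215
  after byte 2 (68): sum1=99, sum2=59
  after byte 3 (8A): sum1=237, sum2=41
  after byte 4 (C5): sum1=179, sum2=220
  after byte 5 (C0): sum1=116, sum2=81
Checksum = sum2·256 + sum1 = 81·256 + 116 = 20852 = 0x5174.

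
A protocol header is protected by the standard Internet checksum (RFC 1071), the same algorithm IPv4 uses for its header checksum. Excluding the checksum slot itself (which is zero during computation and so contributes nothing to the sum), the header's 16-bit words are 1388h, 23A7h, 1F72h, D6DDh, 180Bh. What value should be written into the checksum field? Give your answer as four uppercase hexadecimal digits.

One's-complement addition (fold any carry out of bit 15 back into bit 0):
  0x1388 + 0x23A7 = 0x0372F
  0x372F + 0x1F72 = 0x056A1
  0x56A1 + 0xD6DD = 0x12D7E → wrap carry → 0x2D7F
  0x2D7F + 0x180B = 0x0458A
One's-complement sum = 0x458A.
Checksum = ~0x458A & 0xFFFF = 0xBA75.

BA75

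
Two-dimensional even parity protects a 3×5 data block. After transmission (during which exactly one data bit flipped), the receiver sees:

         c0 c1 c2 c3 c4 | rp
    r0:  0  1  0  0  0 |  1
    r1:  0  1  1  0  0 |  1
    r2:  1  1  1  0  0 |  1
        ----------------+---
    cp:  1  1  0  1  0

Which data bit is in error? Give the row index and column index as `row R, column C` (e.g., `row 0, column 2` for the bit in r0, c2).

row 1, column 3

Recompute each row's even parity and compare to rp:
  r0: data parity 1, sent rp 1 → ok
  r1: data parity 0, sent rp 1 → mismatch
  r2: data parity 1, sent rp 1 → ok
Recompute each column's even parity and compare to cp:
  c0: data parity 1, sent cp 1 → ok
  c1: data parity 1, sent cp 1 → ok
  c2: data parity 0, sent cp 0 → ok
  c3: data parity 0, sent cp 1 → mismatch
  c4: data parity 0, sent cp 0 → ok
Exactly one row (r1) and one column (c3) fail → the flipped bit is at their intersection.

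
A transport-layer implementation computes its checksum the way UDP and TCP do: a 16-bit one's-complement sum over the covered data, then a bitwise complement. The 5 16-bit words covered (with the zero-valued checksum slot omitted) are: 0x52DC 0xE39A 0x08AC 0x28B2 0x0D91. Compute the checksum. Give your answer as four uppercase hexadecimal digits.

8A99

One's-complement addition (fold any carry out of bit 15 back into bit 0):
  0x52DC + 0xE39A = 0x13676 → wrap carry → 0x3677
  0x3677 + 0x08AC = 0x03F23
  0x3F23 + 0x28B2 = 0x067D5
  0x67D5 + 0x0D91 = 0x07566
One's-complement sum = 0x7566.
Checksum = ~0x7566 & 0xFFFF = 0x8A99.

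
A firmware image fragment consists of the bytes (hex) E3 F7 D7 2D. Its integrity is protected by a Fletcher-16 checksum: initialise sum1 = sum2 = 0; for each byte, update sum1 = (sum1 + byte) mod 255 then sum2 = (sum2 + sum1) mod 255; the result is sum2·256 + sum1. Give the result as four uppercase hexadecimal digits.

Running sums (mod 255):
  after byte 0 (E3): sum1=227, sum2=227
  after byte 1 (F7): sum1=219, sum2=191
  after byte 2 (D7): sum1=179, sum2=115
  after byte 3 (2D): sum1=224, sum2=84
Checksum = sum2·256 + sum1 = 84·256 + 224 = 21728 = 0x54E0.

54E0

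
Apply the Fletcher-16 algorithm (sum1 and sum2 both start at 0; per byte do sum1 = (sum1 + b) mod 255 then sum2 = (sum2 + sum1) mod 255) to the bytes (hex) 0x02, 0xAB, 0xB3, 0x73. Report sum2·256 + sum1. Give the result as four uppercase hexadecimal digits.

E5D4

Running sums (mod 255):
  after byte 0 (0x02): sum1=2, sum2=2
  after byte 1 (0xAB): sum1=173, sum2=175
  after byte 2 (0xB3): sum1=97, sum2=17
  after byte 3 (0x73): sum1=212, sum2=229
Checksum = sum2·256 + sum1 = 229·256 + 212 = 58836 = 0xE5D4.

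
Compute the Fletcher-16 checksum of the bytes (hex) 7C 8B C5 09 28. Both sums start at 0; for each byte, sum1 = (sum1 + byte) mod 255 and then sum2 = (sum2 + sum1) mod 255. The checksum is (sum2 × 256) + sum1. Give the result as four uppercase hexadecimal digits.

Running sums (mod 255):
  after byte 0 (7C): sum1=124, sum2=124
  after byte 1 (8B): sum1=8, sum2=132
  after byte 2 (C5): sum1=205, sum2=82
  after byte 3 (09): sum1=214, sum2=41
  after byte 4 (28): sum1=254, sum2=40
Checksum = sum2·256 + sum1 = 40·256 + 254 = 10494 = 0x28FE.

28FE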